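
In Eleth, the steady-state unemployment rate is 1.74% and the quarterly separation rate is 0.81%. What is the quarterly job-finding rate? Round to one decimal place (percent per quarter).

Job-finding rate ≈ 45.7% per quarter.

From u* = s/(s+f): f = s·(1−u)/u.
f = 0.81 × (1 − 0.0174) / 0.0174 = 0.7959 / 0.0174 ≈ 45.7% per quarter.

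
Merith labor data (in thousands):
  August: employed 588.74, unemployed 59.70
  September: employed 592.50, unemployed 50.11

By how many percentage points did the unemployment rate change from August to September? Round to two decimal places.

August: labor force = 588.74 + 59.70 = 648.44; u = 59.70/648.44 = 9.21%.
September: labor force = 592.50 + 50.11 = 642.61; u = 50.11/642.61 = 7.80%.
Change = 7.80% − 9.21% = −1.41 pp.

The unemployment rate changed by −1.41 percentage points.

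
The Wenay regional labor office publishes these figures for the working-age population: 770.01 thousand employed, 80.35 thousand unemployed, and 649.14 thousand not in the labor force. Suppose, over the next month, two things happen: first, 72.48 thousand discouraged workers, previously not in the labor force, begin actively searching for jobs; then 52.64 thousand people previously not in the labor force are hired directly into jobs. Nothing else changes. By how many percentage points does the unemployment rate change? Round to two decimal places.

The unemployment rate changes by +6.22 percentage points.

Initially, labor force = 770.01 + 80.35 = 850.36 thousand, so u = 80.35/850.36 = 9.45%.
After the first change, unemployed and labor force both rise by 72.48 → E = 770.01, U = 152.83, labor force = 922.84 thousand.
After the second change, employed and labor force both rise by 52.64; unemployed unchanged → E = 822.65, U = 152.83, labor force = 975.48 thousand.
New unemployment rate = 152.83 / 975.48 = 15.67%.
Change = 15.67% − 9.45% = +6.22 percentage points.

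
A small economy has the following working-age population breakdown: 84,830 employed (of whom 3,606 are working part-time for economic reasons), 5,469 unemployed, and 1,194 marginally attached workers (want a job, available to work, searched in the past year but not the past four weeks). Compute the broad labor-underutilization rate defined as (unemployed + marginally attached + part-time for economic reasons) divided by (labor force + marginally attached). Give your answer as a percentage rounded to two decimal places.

Labor force = 84,830 + 5,469 = 90,299.
Numerator = 5,469 + 1,194 + 3,606 = 10,269.
Denominator = 90,299 + 1,194 = 91,493.
Broad rate = 10,269 / 91,493 = 11.22%.

Broad underutilization rate ≈ 11.22%.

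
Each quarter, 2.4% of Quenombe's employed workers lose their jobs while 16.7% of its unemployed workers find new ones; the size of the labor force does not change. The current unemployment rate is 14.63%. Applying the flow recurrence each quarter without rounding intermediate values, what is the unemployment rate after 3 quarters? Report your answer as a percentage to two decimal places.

Unemployment rate after three quarters ≈ 13.66%.

With a fixed labor force, u_{t+1} = u_t + s·(1−u_t) − f·u_t = u_t·(1−s−f) + s.
Here 1−s−f = 0.809 and s = 0.024.
u_1 = 0.146300 × 0.809 + 0.024 = 0.142357.
u_2 = 0.142357 × 0.809 + 0.024 = 0.139167.
u_3 = 0.139167 × 0.809 + 0.024 = 0.136586.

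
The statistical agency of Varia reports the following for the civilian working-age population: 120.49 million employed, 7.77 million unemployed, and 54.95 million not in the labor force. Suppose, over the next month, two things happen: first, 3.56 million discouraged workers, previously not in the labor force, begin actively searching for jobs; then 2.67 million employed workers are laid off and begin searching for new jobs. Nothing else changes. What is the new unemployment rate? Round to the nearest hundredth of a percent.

Initially, labor force = 120.49 + 7.77 = 128.26 million, so u = 7.77/128.26 = 6.06%.
After the first change, unemployed and labor force both rise by 3.56 → E = 120.49, U = 11.33, labor force = 131.82 million.
After the second change, employed falls and unemployed rises by 2.67; labor force unchanged → E = 117.82, U = 14.00, labor force = 131.82 million.
New unemployment rate = 14.00 / 131.82 = 10.62%.

New unemployment rate ≈ 10.62%.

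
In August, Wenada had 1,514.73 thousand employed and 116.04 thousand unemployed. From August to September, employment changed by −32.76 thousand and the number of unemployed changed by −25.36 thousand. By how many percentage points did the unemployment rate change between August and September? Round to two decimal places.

August: labor force = 1,514.73 + 116.04 = 1,630.77; u = 116.04/1,630.77 = 7.12%.
September: labor force = 1,481.97 + 90.68 = 1,572.65; u = 90.68/1,572.65 = 5.77%.
Change = 5.77% − 7.12% = −1.35 pp.

The unemployment rate changed by −1.35 percentage points.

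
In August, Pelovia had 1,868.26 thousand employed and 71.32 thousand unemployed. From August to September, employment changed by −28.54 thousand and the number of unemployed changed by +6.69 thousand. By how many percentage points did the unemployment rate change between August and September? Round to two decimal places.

August: labor force = 1,868.26 + 71.32 = 1,939.58; u = 71.32/1,939.58 = 3.68%.
September: labor force = 1,839.72 + 78.01 = 1,917.73; u = 78.01/1,917.73 = 4.07%.
Change = 4.07% − 3.68% = +0.39 pp.

The unemployment rate changed by +0.39 percentage points.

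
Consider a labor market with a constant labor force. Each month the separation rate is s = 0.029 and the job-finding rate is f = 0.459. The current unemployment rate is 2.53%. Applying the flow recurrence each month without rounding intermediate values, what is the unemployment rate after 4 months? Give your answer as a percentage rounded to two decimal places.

With a fixed labor force, u_{t+1} = u_t + s·(1−u_t) − f·u_t = u_t·(1−s−f) + s.
Here 1−s−f = 0.512 and s = 0.029.
u_1 = 0.025300 × 0.512 + 0.029 = 0.041954.
u_2 = 0.041954 × 0.512 + 0.029 = 0.050480.
u_3 = 0.050480 × 0.512 + 0.029 = 0.054846.
u_4 = 0.054846 × 0.512 + 0.029 = 0.057081.

Unemployment rate after four months ≈ 5.71%.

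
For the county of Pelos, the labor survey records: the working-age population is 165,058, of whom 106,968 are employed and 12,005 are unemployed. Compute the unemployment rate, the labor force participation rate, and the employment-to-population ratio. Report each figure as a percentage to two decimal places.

Unemployment rate ≈ 10.09%; labor force participation rate ≈ 72.08%; employment-population ratio ≈ 64.81%.

Labor force = employed + unemployed = 106,968 + 12,005 = 118,973.
Unemployment rate = 12,005 / 118,973 = 10.09%.
Labor force participation rate = 118,973 / 165,058 = 72.08%.
Employment-population ratio = 106,968 / 165,058 = 64.81%.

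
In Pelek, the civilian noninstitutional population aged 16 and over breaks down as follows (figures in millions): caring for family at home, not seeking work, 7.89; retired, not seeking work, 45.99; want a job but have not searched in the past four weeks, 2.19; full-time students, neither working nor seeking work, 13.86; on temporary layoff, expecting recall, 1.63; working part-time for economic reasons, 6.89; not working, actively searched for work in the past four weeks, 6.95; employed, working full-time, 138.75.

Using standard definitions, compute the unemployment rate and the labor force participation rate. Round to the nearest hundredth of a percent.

Employed = 6.89 + 138.75 = 145.64 million (anyone who worked, including part-time for economic reasons, counts as employed).
Unemployed = 1.63 + 6.95 = 8.58 million (jobless and actively searching, or on temporary layoff).
Labor force = 145.64 + 8.58 = 154.22 million.
Not in labor force = 7.89 + 45.99 + 2.19 + 13.86 = 69.93 million (those not working and not actively searching are outside the labor force — including those who want a job but have given up searching).
Civilian working-age population = 154.22 + 69.93 = 224.15 million.
Unemployment rate = 8.58 / 154.22 = 5.56%.
Labor force participation rate = 154.22 / 224.15 = 68.80%.

Unemployment rate ≈ 5.56%; labor force participation rate ≈ 68.80%.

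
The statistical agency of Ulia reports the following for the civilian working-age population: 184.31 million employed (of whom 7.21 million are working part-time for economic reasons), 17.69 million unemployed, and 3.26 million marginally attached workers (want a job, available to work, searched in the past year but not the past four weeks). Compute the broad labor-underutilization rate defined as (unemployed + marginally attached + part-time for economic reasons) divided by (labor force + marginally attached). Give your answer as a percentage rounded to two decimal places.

Broad underutilization rate ≈ 13.72%.

Labor force = 184.31 + 17.69 = 202.00 million.
Numerator = 17.69 + 3.26 + 7.21 = 28.16 million.
Denominator = 202.00 + 3.26 = 205.26 million.
Broad rate = 28.16 / 205.26 = 13.72%.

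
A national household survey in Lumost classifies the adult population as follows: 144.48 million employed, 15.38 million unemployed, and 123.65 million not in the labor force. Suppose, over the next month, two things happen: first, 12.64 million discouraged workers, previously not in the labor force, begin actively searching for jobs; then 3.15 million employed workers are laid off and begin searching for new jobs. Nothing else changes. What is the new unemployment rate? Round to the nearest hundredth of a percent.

Initially, labor force = 144.48 + 15.38 = 159.86 million, so u = 15.38/159.86 = 9.62%.
After the first change, unemployed and labor force both rise by 12.64 → E = 144.48, U = 28.02, labor force = 172.50 million.
After the second change, employed falls and unemployed rises by 3.15; labor force unchanged → E = 141.33, U = 31.17, labor force = 172.50 million.
New unemployment rate = 31.17 / 172.50 = 18.07%.

New unemployment rate ≈ 18.07%.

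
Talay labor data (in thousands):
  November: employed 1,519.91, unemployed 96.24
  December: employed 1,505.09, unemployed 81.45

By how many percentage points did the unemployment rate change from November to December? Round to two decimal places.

November: labor force = 1,519.91 + 96.24 = 1,616.15; u = 96.24/1,616.15 = 5.95%.
December: labor force = 1,505.09 + 81.45 = 1,586.54; u = 81.45/1,586.54 = 5.13%.
Change = 5.13% − 5.95% = −0.82 pp.

The unemployment rate changed by −0.82 percentage points.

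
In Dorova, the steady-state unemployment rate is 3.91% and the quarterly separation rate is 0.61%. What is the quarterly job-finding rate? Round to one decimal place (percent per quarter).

From u* = s/(s+f): f = s·(1−u)/u.
f = 0.61 × (1 − 0.0391) / 0.0391 = 0.5861 / 0.0391 ≈ 15.0% per quarter.

Job-finding rate ≈ 15.0% per quarter.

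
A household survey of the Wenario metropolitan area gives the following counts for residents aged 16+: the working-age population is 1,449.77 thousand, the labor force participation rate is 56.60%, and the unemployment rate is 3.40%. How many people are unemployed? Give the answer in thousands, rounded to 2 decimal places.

About 27.90 thousand are unemployed.

Labor force = 0.5660 × 1,449.77 = 820.57 thousand.
Unemployed = 0.0340 × 820.57 ≈ 27.90 thousand.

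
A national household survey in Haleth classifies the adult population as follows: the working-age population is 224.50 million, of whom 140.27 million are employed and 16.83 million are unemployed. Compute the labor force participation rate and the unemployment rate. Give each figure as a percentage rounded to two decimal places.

Labor force = employed + unemployed = 140.27 + 16.83 = 157.10 million.
Unemployment rate = 16.83 / 157.10 = 10.71%.
Labor force participation rate = 157.10 / 224.50 = 69.98%.

Labor force participation rate ≈ 69.98%; unemployment rate ≈ 10.71%.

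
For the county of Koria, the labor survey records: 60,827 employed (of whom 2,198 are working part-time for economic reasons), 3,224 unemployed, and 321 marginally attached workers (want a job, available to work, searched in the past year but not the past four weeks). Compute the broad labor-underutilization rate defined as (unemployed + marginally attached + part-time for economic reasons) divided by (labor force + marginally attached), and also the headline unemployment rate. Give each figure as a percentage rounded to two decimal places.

Labor force = 60,827 + 3,224 = 64,051.
Numerator = 3,224 + 321 + 2,198 = 5,743.
Denominator = 64,051 + 321 = 64,372.
Broad rate = 5,743 / 64,372 = 8.92%.
Headline unemployment rate = 3,224 / 64,051 = 5.03%.

Broad underutilization rate ≈ 8.92%; headline unemployment rate ≈ 5.03%.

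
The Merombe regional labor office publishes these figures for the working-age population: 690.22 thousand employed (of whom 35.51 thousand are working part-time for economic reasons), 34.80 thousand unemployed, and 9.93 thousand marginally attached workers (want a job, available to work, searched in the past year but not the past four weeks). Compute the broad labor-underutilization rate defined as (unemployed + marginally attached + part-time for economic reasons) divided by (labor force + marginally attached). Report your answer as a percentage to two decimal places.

Broad underutilization rate ≈ 10.92%.

Labor force = 690.22 + 34.80 = 725.02 thousand.
Numerator = 34.80 + 9.93 + 35.51 = 80.24 thousand.
Denominator = 725.02 + 9.93 = 734.95 thousand.
Broad rate = 80.24 / 734.95 = 10.92%.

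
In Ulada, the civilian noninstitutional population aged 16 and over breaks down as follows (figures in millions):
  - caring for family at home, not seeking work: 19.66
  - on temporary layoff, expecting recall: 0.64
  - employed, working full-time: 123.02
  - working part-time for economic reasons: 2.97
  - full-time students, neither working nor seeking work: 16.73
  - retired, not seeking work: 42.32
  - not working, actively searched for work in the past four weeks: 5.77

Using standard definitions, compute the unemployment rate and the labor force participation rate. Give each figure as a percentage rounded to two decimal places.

Unemployment rate ≈ 4.84%; labor force participation rate ≈ 62.72%.

Employed = 123.02 + 2.97 = 125.99 million (anyone who worked, including part-time for economic reasons, counts as employed).
Unemployed = 0.64 + 5.77 = 6.41 million (jobless and actively searching, or on temporary layoff).
Labor force = 125.99 + 6.41 = 132.40 million.
Not in labor force = 19.66 + 16.73 + 42.32 = 78.71 million (those not working and not actively searching are outside the labor force).
Civilian working-age population = 132.40 + 78.71 = 211.11 million.
Unemployment rate = 6.41 / 132.40 = 4.84%.
Labor force participation rate = 132.40 / 211.11 = 62.72%.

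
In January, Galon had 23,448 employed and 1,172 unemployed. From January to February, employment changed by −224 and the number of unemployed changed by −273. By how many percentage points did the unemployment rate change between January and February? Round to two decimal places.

The unemployment rate changed by −1.03 percentage points.

January: labor force = 23,448 + 1,172 = 24,620; u = 1,172/24,620 = 4.76%.
February: labor force = 23,224 + 899 = 24,123; u = 899/24,123 = 3.73%.
Change = 3.73% − 4.76% = −1.03 pp.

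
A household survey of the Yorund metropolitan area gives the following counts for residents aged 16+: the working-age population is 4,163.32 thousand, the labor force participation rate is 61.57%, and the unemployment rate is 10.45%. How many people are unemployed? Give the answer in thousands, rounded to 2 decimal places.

Labor force = 0.6157 × 4,163.32 = 2,563.36 thousand.
Unemployed = 0.1045 × 2,563.36 ≈ 267.87 thousand.

About 267.87 thousand are unemployed.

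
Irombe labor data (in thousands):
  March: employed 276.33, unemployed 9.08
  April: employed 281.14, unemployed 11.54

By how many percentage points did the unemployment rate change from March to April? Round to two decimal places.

The unemployment rate changed by +0.76 percentage points.

March: labor force = 276.33 + 9.08 = 285.41; u = 9.08/285.41 = 3.18%.
April: labor force = 281.14 + 11.54 = 292.68; u = 11.54/292.68 = 3.94%.
Change = 3.94% − 3.18% = +0.76 pp.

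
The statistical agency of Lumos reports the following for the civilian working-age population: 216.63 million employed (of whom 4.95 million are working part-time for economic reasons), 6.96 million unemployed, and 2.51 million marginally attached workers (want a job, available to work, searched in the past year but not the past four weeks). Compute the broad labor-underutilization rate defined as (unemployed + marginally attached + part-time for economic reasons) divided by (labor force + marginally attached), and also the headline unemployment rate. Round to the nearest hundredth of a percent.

Broad underutilization rate ≈ 6.38%; headline unemployment rate ≈ 3.11%.

Labor force = 216.63 + 6.96 = 223.59 million.
Numerator = 6.96 + 2.51 + 4.95 = 14.42 million.
Denominator = 223.59 + 2.51 = 226.10 million.
Broad rate = 14.42 / 226.10 = 6.38%.
Headline unemployment rate = 6.96 / 223.59 = 3.11%.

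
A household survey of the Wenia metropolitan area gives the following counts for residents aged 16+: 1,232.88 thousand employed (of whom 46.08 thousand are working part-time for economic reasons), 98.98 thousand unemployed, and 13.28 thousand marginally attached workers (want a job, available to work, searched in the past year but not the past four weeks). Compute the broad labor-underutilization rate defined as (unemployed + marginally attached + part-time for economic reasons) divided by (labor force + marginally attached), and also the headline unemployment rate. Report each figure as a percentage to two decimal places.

Broad underutilization rate ≈ 11.77%; headline unemployment rate ≈ 7.43%.

Labor force = 1,232.88 + 98.98 = 1,331.86 thousand.
Numerator = 98.98 + 13.28 + 46.08 = 158.34 thousand.
Denominator = 1,331.86 + 13.28 = 1,345.14 thousand.
Broad rate = 158.34 / 1,345.14 = 11.77%.
Headline unemployment rate = 98.98 / 1,331.86 = 7.43%.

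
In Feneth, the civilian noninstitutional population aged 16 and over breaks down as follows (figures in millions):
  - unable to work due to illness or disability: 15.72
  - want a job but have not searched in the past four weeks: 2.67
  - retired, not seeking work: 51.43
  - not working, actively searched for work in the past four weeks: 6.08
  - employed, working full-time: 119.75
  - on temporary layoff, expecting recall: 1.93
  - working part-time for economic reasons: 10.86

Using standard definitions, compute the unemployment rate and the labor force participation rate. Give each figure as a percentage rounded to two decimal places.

Unemployment rate ≈ 5.78%; labor force participation rate ≈ 66.50%.

Employed = 119.75 + 10.86 = 130.61 million (anyone who worked, including part-time for economic reasons, counts as employed).
Unemployed = 6.08 + 1.93 = 8.01 million (jobless and actively searching, or on temporary layoff).
Labor force = 130.61 + 8.01 = 138.62 million.
Not in labor force = 15.72 + 2.67 + 51.43 = 69.82 million (those not working and not actively searching are outside the labor force — including those who want a job but have given up searching).
Civilian working-age population = 138.62 + 69.82 = 208.44 million.
Unemployment rate = 8.01 / 138.62 = 5.78%.
Labor force participation rate = 138.62 / 208.44 = 66.50%.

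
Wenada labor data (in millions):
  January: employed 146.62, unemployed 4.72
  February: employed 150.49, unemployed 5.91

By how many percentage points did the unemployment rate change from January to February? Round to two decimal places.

The unemployment rate changed by +0.66 percentage points.

January: labor force = 146.62 + 4.72 = 151.34; u = 4.72/151.34 = 3.12%.
February: labor force = 150.49 + 5.91 = 156.40; u = 5.91/156.40 = 3.78%.
Change = 3.78% − 3.12% = +0.66 pp.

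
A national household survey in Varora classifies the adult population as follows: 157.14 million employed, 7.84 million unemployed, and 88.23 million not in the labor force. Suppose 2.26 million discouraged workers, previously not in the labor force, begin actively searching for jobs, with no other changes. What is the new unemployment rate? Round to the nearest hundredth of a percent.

New unemployment rate ≈ 6.04%.

Initially, labor force = 157.14 + 7.84 = 164.98 million, so u = 7.84/164.98 = 4.75%.
After the change, unemployed and labor force both rise by 2.26 → E = 157.14, U = 10.10, labor force = 167.24 million.
New unemployment rate = 10.10 / 167.24 = 6.04%.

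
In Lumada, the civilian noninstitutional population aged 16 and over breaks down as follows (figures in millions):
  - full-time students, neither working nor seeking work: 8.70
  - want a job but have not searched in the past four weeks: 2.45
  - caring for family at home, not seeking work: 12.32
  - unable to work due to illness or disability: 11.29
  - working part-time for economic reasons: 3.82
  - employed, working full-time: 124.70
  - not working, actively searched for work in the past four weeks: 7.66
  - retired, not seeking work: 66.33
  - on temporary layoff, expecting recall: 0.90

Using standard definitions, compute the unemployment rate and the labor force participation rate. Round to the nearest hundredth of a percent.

Unemployment rate ≈ 6.24%; labor force participation rate ≈ 57.56%.

Employed = 3.82 + 124.70 = 128.52 million (anyone who worked, including part-time for economic reasons, counts as employed).
Unemployed = 7.66 + 0.90 = 8.56 million (jobless and actively searching, or on temporary layoff).
Labor force = 128.52 + 8.56 = 137.08 million.
Not in labor force = 8.70 + 2.45 + 12.32 + 11.29 + 66.33 = 101.09 million (those not working and not actively searching are outside the labor force — including those who want a job but have given up searching).
Civilian working-age population = 137.08 + 101.09 = 238.17 million.
Unemployment rate = 8.56 / 137.08 = 6.24%.
Labor force participation rate = 137.08 / 238.17 = 57.56%.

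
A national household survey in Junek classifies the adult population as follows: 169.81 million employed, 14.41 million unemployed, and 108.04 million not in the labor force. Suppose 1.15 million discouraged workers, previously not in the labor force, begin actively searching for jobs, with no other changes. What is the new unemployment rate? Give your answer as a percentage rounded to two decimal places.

Initially, labor force = 169.81 + 14.41 = 184.22 million, so u = 14.41/184.22 = 7.82%.
After the change, unemployed and labor force both rise by 1.15 → E = 169.81, U = 15.56, labor force = 185.37 million.
New unemployment rate = 15.56 / 185.37 = 8.39%.

New unemployment rate ≈ 8.39%.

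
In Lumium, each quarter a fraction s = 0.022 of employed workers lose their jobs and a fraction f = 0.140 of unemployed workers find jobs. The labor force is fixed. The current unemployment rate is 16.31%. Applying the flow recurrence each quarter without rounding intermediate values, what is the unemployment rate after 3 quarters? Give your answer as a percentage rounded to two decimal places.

With a fixed labor force, u_{t+1} = u_t + s·(1−u_t) − f·u_t = u_t·(1−s−f) + s.
Here 1−s−f = 0.838 and s = 0.022.
u_1 = 0.163100 × 0.838 + 0.022 = 0.158678.
u_2 = 0.158678 × 0.838 + 0.022 = 0.154972.
u_3 = 0.154972 × 0.838 + 0.022 = 0.151867.

Unemployment rate after three quarters ≈ 15.19%.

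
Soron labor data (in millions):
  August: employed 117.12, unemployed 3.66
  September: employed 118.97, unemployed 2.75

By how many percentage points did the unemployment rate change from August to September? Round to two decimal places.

August: labor force = 117.12 + 3.66 = 120.78; u = 3.66/120.78 = 3.03%.
September: labor force = 118.97 + 2.75 = 121.72; u = 2.75/121.72 = 2.26%.
Change = 2.26% − 3.03% = −0.77 pp.

The unemployment rate changed by −0.77 percentage points.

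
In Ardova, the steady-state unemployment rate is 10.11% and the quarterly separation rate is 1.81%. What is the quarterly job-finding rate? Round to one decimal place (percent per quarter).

From u* = s/(s+f): f = s·(1−u)/u.
f = 1.81 × (1 − 0.1011) / 0.1011 = 1.6270 / 0.1011 ≈ 16.1% per quarter.

Job-finding rate ≈ 16.1% per quarter.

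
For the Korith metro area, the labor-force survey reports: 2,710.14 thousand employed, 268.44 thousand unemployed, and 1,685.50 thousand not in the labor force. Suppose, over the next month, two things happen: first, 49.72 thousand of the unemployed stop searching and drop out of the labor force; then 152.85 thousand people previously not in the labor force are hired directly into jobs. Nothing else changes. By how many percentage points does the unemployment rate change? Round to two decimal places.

The unemployment rate changes by −1.91 percentage points.

Initially, labor force = 2,710.14 + 268.44 = 2,978.58 thousand, so u = 268.44/2,978.58 = 9.01%.
After the first change, unemployed and labor force both fall by 49.72 → E = 2,710.14, U = 218.72, labor force = 2,928.86 thousand.
After the second change, employed and labor force both rise by 152.85; unemployed unchanged → E = 2,862.99, U = 218.72, labor force = 3,081.71 thousand.
New unemployment rate = 218.72 / 3,081.71 = 7.10%.
Change = 7.10% − 9.01% = −1.91 percentage points.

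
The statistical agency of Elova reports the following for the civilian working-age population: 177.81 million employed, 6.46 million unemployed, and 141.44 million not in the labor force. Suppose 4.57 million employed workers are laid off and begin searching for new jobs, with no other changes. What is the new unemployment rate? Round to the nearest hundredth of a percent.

New unemployment rate ≈ 5.99%.

Initially, labor force = 177.81 + 6.46 = 184.27 million, so u = 6.46/184.27 = 3.51%.
After the change, employed falls and unemployed rises by 4.57; labor force unchanged → E = 173.24, U = 11.03, labor force = 184.27 million.
New unemployment rate = 11.03 / 184.27 = 5.99%.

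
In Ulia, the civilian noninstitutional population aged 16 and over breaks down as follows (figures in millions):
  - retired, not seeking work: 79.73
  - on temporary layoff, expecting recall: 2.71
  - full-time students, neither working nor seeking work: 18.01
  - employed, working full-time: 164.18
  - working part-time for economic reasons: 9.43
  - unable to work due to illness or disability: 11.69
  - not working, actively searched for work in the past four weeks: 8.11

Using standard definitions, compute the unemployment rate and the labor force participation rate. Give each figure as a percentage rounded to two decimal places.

Employed = 164.18 + 9.43 = 173.61 million (anyone who worked, including part-time for economic reasons, counts as employed).
Unemployed = 2.71 + 8.11 = 10.82 million (jobless and actively searching, or on temporary layoff).
Labor force = 173.61 + 10.82 = 184.43 million.
Not in labor force = 79.73 + 18.01 + 11.69 = 109.43 million (those not working and not actively searching are outside the labor force).
Civilian working-age population = 184.43 + 109.43 = 293.86 million.
Unemployment rate = 10.82 / 184.43 = 5.87%.
Labor force participation rate = 184.43 / 293.86 = 62.76%.

Unemployment rate ≈ 5.87%; labor force participation rate ≈ 62.76%.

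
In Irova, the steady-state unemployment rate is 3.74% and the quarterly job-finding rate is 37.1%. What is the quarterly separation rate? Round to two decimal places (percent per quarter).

From u* = s/(s+f): s = u·f/(1−u).
s = 0.0374 × 37.1 / (1 − 0.0374) = 1.3875 / 0.9626 ≈ 1.44% per quarter.

Separation rate ≈ 1.44% per quarter.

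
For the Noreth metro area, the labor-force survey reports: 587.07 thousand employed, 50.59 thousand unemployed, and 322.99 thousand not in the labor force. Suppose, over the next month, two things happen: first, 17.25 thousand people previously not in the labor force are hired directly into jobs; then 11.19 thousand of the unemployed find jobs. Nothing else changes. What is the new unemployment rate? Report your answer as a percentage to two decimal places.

New unemployment rate ≈ 6.02%.

Initially, labor force = 587.07 + 50.59 = 637.66 thousand, so u = 50.59/637.66 = 7.93%.
After the first change, employed and labor force both rise by 17.25; unemployed unchanged → E = 604.32, U = 50.59, labor force = 654.91 thousand.
After the second change, unemployed falls and employed rises by 11.19; labor force unchanged → E = 615.51, U = 39.40, labor force = 654.91 thousand.
New unemployment rate = 39.40 / 654.91 = 6.02%.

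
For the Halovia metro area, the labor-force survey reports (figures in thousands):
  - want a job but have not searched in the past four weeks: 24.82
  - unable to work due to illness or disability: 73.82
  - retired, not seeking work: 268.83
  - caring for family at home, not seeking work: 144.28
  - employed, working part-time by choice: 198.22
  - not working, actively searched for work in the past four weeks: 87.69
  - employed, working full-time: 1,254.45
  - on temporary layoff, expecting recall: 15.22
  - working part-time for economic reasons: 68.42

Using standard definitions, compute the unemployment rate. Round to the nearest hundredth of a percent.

Unemployment rate ≈ 6.34%.

Employed = 198.22 + 1,254.45 + 68.42 = 1,521.09 thousand (anyone who worked, including part-time for economic reasons, counts as employed).
Unemployed = 87.69 + 15.22 = 102.91 thousand (jobless and actively searching, or on temporary layoff).
Labor force = 1,521.09 + 102.91 = 1,624.00 thousand.
Unemployment rate = 102.91 / 1,624.00 = 6.34%.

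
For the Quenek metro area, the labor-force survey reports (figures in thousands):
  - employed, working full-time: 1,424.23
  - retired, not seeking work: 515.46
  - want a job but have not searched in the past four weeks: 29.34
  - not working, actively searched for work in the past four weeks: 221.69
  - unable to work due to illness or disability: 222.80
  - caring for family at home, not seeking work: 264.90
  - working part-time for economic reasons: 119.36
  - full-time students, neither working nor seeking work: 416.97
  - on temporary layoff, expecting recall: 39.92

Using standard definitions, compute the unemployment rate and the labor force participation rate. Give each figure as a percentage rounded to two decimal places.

Unemployment rate ≈ 14.49%; labor force participation rate ≈ 55.46%.

Employed = 1,424.23 + 119.36 = 1,543.59 thousand (anyone who worked, including part-time for economic reasons, counts as employed).
Unemployed = 221.69 + 39.92 = 261.61 thousand (jobless and actively searching, or on temporary layoff).
Labor force = 1,543.59 + 261.61 = 1,805.20 thousand.
Not in labor force = 515.46 + 29.34 + 222.80 + 264.90 + 416.97 = 1,449.47 thousand (those not working and not actively searching are outside the labor force — including those who want a job but have given up searching).
Civilian working-age population = 1,805.20 + 1,449.47 = 3,254.67 thousand.
Unemployment rate = 261.61 / 1,805.20 = 14.49%.
Labor force participation rate = 1,805.20 / 3,254.67 = 55.46%.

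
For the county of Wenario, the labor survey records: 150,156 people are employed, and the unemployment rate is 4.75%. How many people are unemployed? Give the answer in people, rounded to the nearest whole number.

About 7,488 are unemployed.

Let U be the number unemployed. The labor force is E + U, and U/(E+U) = 0.0475.
So U = 0.0475 × 150,156 / (1 − 0.0475) = 7132.41 / 0.9525 ≈ 7,488.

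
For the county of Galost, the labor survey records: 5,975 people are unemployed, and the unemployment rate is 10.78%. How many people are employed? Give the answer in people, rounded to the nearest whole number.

About 49,452 are employed.

Labor force = U / u = 5,975 / 0.1078 ≈ 55,427.
Employed = labor force − unemployed = 55,427 − 5,975 = 49,452.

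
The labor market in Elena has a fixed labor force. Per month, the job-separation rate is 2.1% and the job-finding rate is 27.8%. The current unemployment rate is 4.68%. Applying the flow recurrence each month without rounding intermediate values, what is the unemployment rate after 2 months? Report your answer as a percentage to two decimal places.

Unemployment rate after two months ≈ 5.87%.

With a fixed labor force, u_{t+1} = u_t + s·(1−u_t) − f·u_t = u_t·(1−s−f) + s.
Here 1−s−f = 0.701 and s = 0.021.
u_1 = 0.046800 × 0.701 + 0.021 = 0.053807.
u_2 = 0.053807 × 0.701 + 0.021 = 0.058719.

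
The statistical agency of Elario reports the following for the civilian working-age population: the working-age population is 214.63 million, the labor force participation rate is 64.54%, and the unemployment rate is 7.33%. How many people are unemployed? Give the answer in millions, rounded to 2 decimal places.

About 10.15 million are unemployed.

Labor force = 0.6454 × 214.63 = 138.52 million.
Unemployed = 0.0733 × 138.52 ≈ 10.15 million.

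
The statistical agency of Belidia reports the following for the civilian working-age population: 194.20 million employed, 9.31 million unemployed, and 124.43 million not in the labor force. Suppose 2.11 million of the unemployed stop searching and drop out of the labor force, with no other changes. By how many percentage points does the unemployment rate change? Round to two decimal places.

The unemployment rate changes by −1.00 percentage points.

Initially, labor force = 194.20 + 9.31 = 203.51 million, so u = 9.31/203.51 = 4.57%.
After the change, unemployed and labor force both fall by 2.11 → E = 194.20, U = 7.20, labor force = 201.40 million.
New unemployment rate = 7.20 / 201.40 = 3.57%.
Change = 3.57% − 4.57% = −1.00 percentage points.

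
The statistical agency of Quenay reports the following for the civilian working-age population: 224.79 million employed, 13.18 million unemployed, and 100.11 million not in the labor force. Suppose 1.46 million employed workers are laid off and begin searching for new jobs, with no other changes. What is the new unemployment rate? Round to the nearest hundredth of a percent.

New unemployment rate ≈ 6.15%.

Initially, labor force = 224.79 + 13.18 = 237.97 million, so u = 13.18/237.97 = 5.54%.
After the change, employed falls and unemployed rises by 1.46; labor force unchanged → E = 223.33, U = 14.64, labor force = 237.97 million.
New unemployment rate = 14.64 / 237.97 = 6.15%.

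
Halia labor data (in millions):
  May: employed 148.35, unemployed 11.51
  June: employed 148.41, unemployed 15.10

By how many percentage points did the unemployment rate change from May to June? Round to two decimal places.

May: labor force = 148.35 + 11.51 = 159.86; u = 11.51/159.86 = 7.20%.
June: labor force = 148.41 + 15.10 = 163.51; u = 15.10/163.51 = 9.23%.
Change = 9.23% − 7.20% = +2.03 pp.

The unemployment rate changed by +2.03 percentage points.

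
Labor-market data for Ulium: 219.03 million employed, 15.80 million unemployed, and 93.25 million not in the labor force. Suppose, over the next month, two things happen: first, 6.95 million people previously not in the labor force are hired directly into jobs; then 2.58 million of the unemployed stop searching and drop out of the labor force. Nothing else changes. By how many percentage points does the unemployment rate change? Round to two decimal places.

Initially, labor force = 219.03 + 15.80 = 234.83 million, so u = 15.80/234.83 = 6.73%.
After the first change, employed and labor force both rise by 6.95; unemployed unchanged → E = 225.98, U = 15.80, labor force = 241.78 million.
After the second change, unemployed and labor force both fall by 2.58 → E = 225.98, U = 13.22, labor force = 239.20 million.
New unemployment rate = 13.22 / 239.20 = 5.53%.
Change = 5.53% − 6.73% = −1.20 percentage points.

The unemployment rate changes by −1.20 percentage points.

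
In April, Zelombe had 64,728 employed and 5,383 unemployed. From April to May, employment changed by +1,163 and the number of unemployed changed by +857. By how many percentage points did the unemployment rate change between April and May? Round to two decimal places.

April: labor force = 64,728 + 5,383 = 70,111; u = 5,383/70,111 = 7.68%.
May: labor force = 65,891 + 6,240 = 72,131; u = 6,240/72,131 = 8.65%.
Change = 8.65% − 7.68% = +0.97 pp.

The unemployment rate changed by +0.97 percentage points.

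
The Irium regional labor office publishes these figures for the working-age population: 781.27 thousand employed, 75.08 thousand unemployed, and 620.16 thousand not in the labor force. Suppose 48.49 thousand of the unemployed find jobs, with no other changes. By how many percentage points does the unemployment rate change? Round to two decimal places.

The unemployment rate changes by −5.66 percentage points.

Initially, labor force = 781.27 + 75.08 = 856.35 thousand, so u = 75.08/856.35 = 8.77%.
After the change, unemployed falls and employed rises by 48.49; labor force unchanged → E = 829.76, U = 26.59, labor force = 856.35 thousand.
New unemployment rate = 26.59 / 856.35 = 3.11%.
Change = 3.11% − 8.77% = −5.66 percentage points.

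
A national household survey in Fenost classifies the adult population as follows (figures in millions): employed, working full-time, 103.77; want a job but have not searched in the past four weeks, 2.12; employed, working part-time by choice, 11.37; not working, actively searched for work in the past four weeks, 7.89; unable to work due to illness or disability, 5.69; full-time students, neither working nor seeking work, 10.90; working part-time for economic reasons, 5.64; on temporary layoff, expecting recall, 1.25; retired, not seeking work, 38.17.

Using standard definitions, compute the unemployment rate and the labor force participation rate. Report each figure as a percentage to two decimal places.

Employed = 103.77 + 11.37 + 5.64 = 120.78 million (anyone who worked, including part-time for economic reasons, counts as employed).
Unemployed = 7.89 + 1.25 = 9.14 million (jobless and actively searching, or on temporary layoff).
Labor force = 120.78 + 9.14 = 129.92 million.
Not in labor force = 2.12 + 5.69 + 10.90 + 38.17 = 56.88 million (those not working and not actively searching are outside the labor force — including those who want a job but have given up searching).
Civilian working-age population = 129.92 + 56.88 = 186.80 million.
Unemployment rate = 9.14 / 129.92 = 7.04%.
Labor force participation rate = 129.92 / 186.80 = 69.55%.

Unemployment rate ≈ 7.04%; labor force participation rate ≈ 69.55%.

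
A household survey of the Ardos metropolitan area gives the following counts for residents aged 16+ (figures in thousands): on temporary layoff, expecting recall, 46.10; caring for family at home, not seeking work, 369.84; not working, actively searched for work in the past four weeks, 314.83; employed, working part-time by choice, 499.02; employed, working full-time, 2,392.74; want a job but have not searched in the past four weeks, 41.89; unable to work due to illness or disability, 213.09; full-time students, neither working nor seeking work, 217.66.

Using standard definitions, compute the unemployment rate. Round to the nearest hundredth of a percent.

Unemployment rate ≈ 11.10%.

Employed = 499.02 + 2,392.74 = 2,891.76 thousand.
Unemployed = 46.10 + 314.83 = 360.93 thousand (jobless and actively searching, or on temporary layoff).
Labor force = 2,891.76 + 360.93 = 3,252.69 thousand.
Unemployment rate = 360.93 / 3,252.69 = 11.10%.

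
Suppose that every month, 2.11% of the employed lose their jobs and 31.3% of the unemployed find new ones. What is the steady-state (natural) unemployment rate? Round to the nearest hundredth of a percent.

Steady-state unemployment rate ≈ 6.32%.

At steady state the flows balance: s·E = f·U, so U/(E+U) = s/(s+f).
u* = 2.11 / (2.11 + 31.3) = 2.11 / 33.41 = 6.32%.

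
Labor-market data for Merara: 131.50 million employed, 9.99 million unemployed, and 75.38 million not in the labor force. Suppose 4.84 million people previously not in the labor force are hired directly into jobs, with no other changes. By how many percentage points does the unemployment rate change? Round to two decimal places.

The unemployment rate changes by −0.23 percentage points.

Initially, labor force = 131.50 + 9.99 = 141.49 million, so u = 9.99/141.49 = 7.06%.
After the change, employed and labor force both rise by 4.84; unemployed unchanged → E = 136.34, U = 9.99, labor force = 146.33 million.
New unemployment rate = 9.99 / 146.33 = 6.83%.
Change = 6.83% − 7.06% = −0.23 percentage points.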